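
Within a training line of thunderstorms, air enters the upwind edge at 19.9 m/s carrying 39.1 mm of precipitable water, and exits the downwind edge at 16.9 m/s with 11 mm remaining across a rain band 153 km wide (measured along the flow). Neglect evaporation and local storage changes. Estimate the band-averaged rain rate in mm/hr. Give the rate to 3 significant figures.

Column moisture flux per unit crosswind length is F = V × PW.
Inflow: F_in = 19.9 × 39.1 = 778.09 mm·m/s
Outflow: F_out = 16.9 × 11 = 185.9 mm·m/s
Steady-state rate R = (F_in − F_out)/L = (778.09 − 185.9) / 153000 m = 3.871e-03 mm/s.
R = 3.871e-03 × 3600 = 13.9 mm/hr.

R ≈ 13.9 mm/hr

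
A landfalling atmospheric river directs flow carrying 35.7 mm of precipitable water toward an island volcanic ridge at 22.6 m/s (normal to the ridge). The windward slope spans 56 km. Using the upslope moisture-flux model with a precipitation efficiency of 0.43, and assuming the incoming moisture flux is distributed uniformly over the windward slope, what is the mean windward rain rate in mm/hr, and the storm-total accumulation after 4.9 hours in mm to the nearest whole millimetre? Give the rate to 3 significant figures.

Incoming column moisture flux per unit ridge length: F = V × PW = 22.6 × 35.7 = 806.82 mm·m/s.
Spread over the 56 km slope with efficiency ε = 0.43: R = ε·F/W = 0.43 × 806.82 / 56000 m = 6.195e-03 mm/s.
R = 6.195e-03 × 3600 = 22.3 mm/hr.
Over 4.9 h: total = 22.3 × 4.9 = 109.27 ≈ 109 mm.

R ≈ 22.3 mm/hr; total ≈ 109 mm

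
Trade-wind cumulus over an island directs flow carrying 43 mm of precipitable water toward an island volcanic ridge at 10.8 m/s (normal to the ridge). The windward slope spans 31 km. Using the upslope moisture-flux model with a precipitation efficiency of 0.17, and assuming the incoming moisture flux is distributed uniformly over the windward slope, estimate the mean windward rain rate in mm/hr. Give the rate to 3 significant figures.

R ≈ 9.17 mm/hr

Incoming column moisture flux per unit ridge length: F = V × PW = 10.8 × 43 = 464.4 mm·m/s.
Spread over the 31 km slope with efficiency ε = 0.17: R = ε·F/W = 0.17 × 464.4 / 31000 m = 2.547e-03 mm/s.
R = 2.547e-03 × 3600 = 9.17 mm/hr.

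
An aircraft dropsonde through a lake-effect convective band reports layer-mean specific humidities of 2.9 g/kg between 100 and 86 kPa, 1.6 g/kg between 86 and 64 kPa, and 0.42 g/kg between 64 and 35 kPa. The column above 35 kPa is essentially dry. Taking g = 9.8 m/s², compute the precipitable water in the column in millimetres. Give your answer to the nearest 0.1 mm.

Precipitable water is the column-integrated vapour mass per unit area: PW = (1/g) Σ q̄ Δp, with q in kg/kg and Δp in Pa (1 kg/m² of water = 1 mm).
Layer 100–86 kPa: Δp = 140 hPa = 14000 Pa, q̄ = 0.0029 kg/kg → 0.0029 × 14000 / 9.8 = 4.14 mm
Layer 86–64 kPa: Δp = 220 hPa = 22000 Pa, q̄ = 0.0016 kg/kg → 0.0016 × 22000 / 9.8 = 3.59 mm
Layer 64–35 kPa: Δp = 290 hPa = 29000 Pa, q̄ = 0.00042 kg/kg → 0.00042 × 29000 / 9.8 = 1.24 mm
PW = 4.14 + 3.59 + 1.24 = 8.97 ≈ 9.0 mm.

PW ≈ 9.0 mm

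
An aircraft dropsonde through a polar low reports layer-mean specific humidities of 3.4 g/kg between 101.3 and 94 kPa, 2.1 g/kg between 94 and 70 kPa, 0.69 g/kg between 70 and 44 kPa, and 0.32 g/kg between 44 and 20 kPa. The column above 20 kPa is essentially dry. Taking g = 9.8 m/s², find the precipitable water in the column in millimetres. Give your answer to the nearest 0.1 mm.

PW ≈ 10.3 mm

Precipitable water is the column-integrated vapour mass per unit area: PW = (1/g) Σ q̄ Δp, with q in kg/kg and Δp in Pa (1 kg/m² of water = 1 mm).
Layer 101.3–94 kPa: Δp = 73 hPa = 7300 Pa, q̄ = 0.0034 kg/kg → 0.0034 × 7300 / 9.8 = 2.53 mm
Layer 94–70 kPa: Δp = 240 hPa = 24000 Pa, q̄ = 0.0021 kg/kg → 0.0021 × 24000 / 9.8 = 5.14 mm
Layer 70–44 kPa: Δp = 260 hPa = 26000 Pa, q̄ = 0.00069 kg/kg → 0.00069 × 26000 / 9.8 = 1.83 mm
Layer 44–20 kPa: Δp = 240 hPa = 24000 Pa, q̄ = 0.00032 kg/kg → 0.00032 × 24000 / 9.8 = 0.78 mm
PW = 2.53 + 5.14 + 1.83 + 0.78 = 10.28 ≈ 10.3 mm.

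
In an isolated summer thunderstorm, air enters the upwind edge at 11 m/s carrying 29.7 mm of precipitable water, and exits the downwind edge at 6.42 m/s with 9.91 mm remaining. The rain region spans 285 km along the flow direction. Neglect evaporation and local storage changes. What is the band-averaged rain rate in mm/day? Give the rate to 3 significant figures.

Column moisture flux per unit crosswind length is F = V × PW.
Inflow: F_in = 11 × 29.7 = 326.7 mm·m/s
Outflow: F_out = 6.42 × 9.91 = 63.6222 mm·m/s
Steady-state rate R = (F_in − F_out)/L = (326.7 − 63.6222) / 285000 m = 9.231e-04 mm/s.
R = 9.231e-04 × 3600 × 24 = 79.8 mm/day.

R ≈ 79.8 mm/day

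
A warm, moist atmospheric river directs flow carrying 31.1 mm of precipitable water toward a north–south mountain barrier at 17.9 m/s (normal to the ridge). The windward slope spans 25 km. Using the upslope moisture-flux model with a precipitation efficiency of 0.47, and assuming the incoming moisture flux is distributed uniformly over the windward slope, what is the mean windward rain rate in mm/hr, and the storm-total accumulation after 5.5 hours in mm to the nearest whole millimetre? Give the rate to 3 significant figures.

Incoming column moisture flux per unit ridge length: F = V × PW = 17.9 × 31.1 = 556.69 mm·m/s.
Spread over the 25 km slope with efficiency ε = 0.47: R = ε·F/W = 0.47 × 556.69 / 25000 m = 1.047e-02 mm/s.
R = 1.047e-02 × 3600 = 37.7 mm/hr.
Over 5.5 h: total = 37.7 × 5.5 = 207.35 ≈ 207 mm.

R ≈ 37.7 mm/hr; total ≈ 207 mm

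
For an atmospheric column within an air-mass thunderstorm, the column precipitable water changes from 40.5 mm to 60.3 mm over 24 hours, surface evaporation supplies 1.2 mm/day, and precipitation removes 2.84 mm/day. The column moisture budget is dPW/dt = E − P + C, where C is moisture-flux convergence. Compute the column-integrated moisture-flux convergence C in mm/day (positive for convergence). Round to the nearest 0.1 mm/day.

dPW/dt = (60.3 − 40.5) mm / (24/24 day) = +19.800 mm/day.
C = dPW/dt − E + P = (+19.800) − 1.2 + 2.84 = 21.4 mm/day.

C ≈ 21.4 mm/day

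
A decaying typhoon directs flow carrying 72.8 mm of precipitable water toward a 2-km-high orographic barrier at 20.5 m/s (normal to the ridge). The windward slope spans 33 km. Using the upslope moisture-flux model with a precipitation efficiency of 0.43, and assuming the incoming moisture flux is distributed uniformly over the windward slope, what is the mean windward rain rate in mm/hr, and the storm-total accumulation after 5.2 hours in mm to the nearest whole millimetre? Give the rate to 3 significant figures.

Incoming column moisture flux per unit ridge length: F = V × PW = 20.5 × 72.8 = 1492.4 mm·m/s.
Spread over the 33 km slope with efficiency ε = 0.43: R = ε·F/W = 0.43 × 1492.4 / 33000 m = 1.945e-02 mm/s.
R = 1.945e-02 × 3600 = 70.0 mm/hr.
Over 5.2 h: total = 70.0 × 5.2 = 364 mm.

R ≈ 70.0 mm/hr; total ≈ 364 mm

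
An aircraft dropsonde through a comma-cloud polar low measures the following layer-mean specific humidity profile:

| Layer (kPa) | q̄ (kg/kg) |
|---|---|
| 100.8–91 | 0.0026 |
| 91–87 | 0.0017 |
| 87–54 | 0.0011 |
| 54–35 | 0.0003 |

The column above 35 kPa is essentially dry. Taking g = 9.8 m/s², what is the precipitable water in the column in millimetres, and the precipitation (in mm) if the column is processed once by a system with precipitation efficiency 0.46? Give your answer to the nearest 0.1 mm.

PW ≈ 7.6 mm; precipitation ≈ 3.5 mm

Precipitable water is the column-integrated vapour mass per unit area: PW = (1/g) Σ q̄ Δp, with q in kg/kg and Δp in Pa (1 kg/m² of water = 1 mm).
Layer 100.8–91 kPa: Δp = 98 hPa = 9800 Pa, q̄ = 0.0026 kg/kg → 0.0026 × 9800 / 9.8 = 2.60 mm
Layer 91–87 kPa: Δp = 40 hPa = 4000 Pa, q̄ = 0.0017 kg/kg → 0.0017 × 4000 / 9.8 = 0.69 mm
Layer 87–54 kPa: Δp = 330 hPa = 33000 Pa, q̄ = 0.0011 kg/kg → 0.0011 × 33000 / 9.8 = 3.70 mm
Layer 54–35 kPa: Δp = 190 hPa = 19000 Pa, q̄ = 0.0003 kg/kg → 0.0003 × 19000 / 9.8 = 0.58 mm
PW = 2.60 + 0.69 + 3.70 + 0.58 = 7.57 ≈ 7.6 mm.
Precipitation = ε × PW = 0.46 × 7.6 = 3.5 mm.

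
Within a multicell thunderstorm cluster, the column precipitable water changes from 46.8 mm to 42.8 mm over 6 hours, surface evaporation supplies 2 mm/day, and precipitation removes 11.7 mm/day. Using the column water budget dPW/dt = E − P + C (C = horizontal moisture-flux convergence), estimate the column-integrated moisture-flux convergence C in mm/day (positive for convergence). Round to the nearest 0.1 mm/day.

C ≈ -6.3 mm/day

dPW/dt = (42.8 − 46.8) mm / (6/24 day) = -16.000 mm/day.
C = dPW/dt − E + P = (-16.000) − 2 + 11.7 = -6.3 mm/day.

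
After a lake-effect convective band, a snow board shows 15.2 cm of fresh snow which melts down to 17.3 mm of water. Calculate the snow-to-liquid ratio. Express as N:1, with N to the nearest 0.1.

Ratio = snow depth / SWE = 152 mm / 17.3 mm = 8.8, i.e. 8.8:1.

ratio ≈ 8.8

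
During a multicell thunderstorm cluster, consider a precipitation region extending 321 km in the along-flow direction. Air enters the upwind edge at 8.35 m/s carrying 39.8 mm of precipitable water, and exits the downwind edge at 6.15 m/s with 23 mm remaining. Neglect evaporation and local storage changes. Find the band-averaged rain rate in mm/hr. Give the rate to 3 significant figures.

Column moisture flux per unit crosswind length is F = V × PW.
Inflow: F_in = 8.35 × 39.8 = 332.33 mm·m/s
Outflow: F_out = 6.15 × 23 = 141.45 mm·m/s
Steady-state rate R = (F_in − F_out)/L = (332.33 − 141.45) / 321000 m = 5.946e-04 mm/s.
R = 5.946e-04 × 3600 = 2.14 mm/hr.

R ≈ 2.14 mm/hr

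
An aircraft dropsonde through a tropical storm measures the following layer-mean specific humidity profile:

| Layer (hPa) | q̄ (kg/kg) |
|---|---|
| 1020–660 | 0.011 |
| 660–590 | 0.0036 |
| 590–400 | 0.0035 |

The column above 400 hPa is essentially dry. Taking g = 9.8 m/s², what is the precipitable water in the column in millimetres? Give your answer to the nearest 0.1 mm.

Precipitable water is the column-integrated vapour mass per unit area: PW = (1/g) Σ q̄ Δp, with q in kg/kg and Δp in Pa (1 kg/m² of water = 1 mm).
Layer 1020–660 hPa: Δp = 360 hPa = 36000 Pa, q̄ = 0.011 kg/kg → 0.011 × 36000 / 9.8 = 40.41 mm
Layer 660–590 hPa: Δp = 70 hPa = 7000 Pa, q̄ = 0.0036 kg/kg → 0.0036 × 7000 / 9.8 = 2.57 mm
Layer 590–400 hPa: Δp = 190 hPa = 19000 Pa, q̄ = 0.0035 kg/kg → 0.0035 × 19000 / 9.8 = 6.79 mm
PW = 40.41 + 2.57 + 6.79 = 49.77 ≈ 49.8 mm.

PW ≈ 49.8 mm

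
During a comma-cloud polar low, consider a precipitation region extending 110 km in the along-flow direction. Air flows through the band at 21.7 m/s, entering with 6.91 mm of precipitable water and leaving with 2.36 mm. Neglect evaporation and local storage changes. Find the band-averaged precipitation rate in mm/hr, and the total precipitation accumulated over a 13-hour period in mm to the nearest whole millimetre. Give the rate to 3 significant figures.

R ≈ 3.23 mm/hr; total ≈ 42 mm

Column moisture flux per unit crosswind length is F = V × PW.
Inflow: F_in = 21.7 × 6.91 = 149.947 mm·m/s
Outflow: F_out = 21.7 × 2.36 = 51.212 mm·m/s
Steady-state rate R = (F_in − F_out)/L = (149.947 − 51.212) / 110000 m = 8.976e-04 mm/s.
R = 8.976e-04 × 3600 = 3.23 mm/hr.
Over 13 h: total = 3.23 × 13 = 41.99 ≈ 42 mm.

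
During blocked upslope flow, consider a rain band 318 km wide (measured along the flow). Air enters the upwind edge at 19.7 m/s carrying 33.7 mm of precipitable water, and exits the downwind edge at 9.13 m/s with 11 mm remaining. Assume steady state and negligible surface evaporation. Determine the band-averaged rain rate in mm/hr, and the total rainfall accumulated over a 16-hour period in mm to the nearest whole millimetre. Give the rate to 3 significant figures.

Column moisture flux per unit crosswind length is F = V × PW.
Inflow: F_in = 19.7 × 33.7 = 663.89 mm·m/s
Outflow: F_out = 9.13 × 11 = 100.43 mm·m/s
Steady-state rate R = (F_in − F_out)/L = (663.89 − 100.43) / 318000 m = 1.772e-03 mm/s.
R = 1.772e-03 × 3600 = 6.38 mm/hr.
Over 16 h: total = 6.38 × 16 = 102.08 ≈ 102 mm.

R ≈ 6.38 mm/hr; total ≈ 102 mm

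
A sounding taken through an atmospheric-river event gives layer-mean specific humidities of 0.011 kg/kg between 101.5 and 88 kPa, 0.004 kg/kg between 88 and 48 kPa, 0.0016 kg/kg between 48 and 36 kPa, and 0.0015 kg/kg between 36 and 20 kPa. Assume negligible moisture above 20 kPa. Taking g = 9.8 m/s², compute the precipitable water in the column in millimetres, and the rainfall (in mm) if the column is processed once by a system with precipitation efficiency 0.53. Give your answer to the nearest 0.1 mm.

Precipitable water is the column-integrated vapour mass per unit area: PW = (1/g) Σ q̄ Δp, with q in kg/kg and Δp in Pa (1 kg/m² of water = 1 mm).
Layer 101.5–88 kPa: Δp = 135 hPa = 13500 Pa, q̄ = 0.011 kg/kg → 0.011 × 13500 / 9.8 = 15.15 mm
Layer 88–48 kPa: Δp = 400 hPa = 40000 Pa, q̄ = 0.004 kg/kg → 0.004 × 40000 / 9.8 = 16.33 mm
Layer 48–36 kPa: Δp = 120 hPa = 12000 Pa, q̄ = 0.0016 kg/kg → 0.0016 × 12000 / 9.8 = 1.96 mm
Layer 36–20 kPa: Δp = 160 hPa = 16000 Pa, q̄ = 0.0015 kg/kg → 0.0015 × 16000 / 9.8 = 2.45 mm
PW = 15.15 + 16.33 + 1.96 + 2.45 = 35.89 ≈ 35.9 mm.
Rainfall = ε × PW = 0.53 × 35.9 = 19.0 mm.

PW ≈ 35.9 mm; rainfall ≈ 19.0 mm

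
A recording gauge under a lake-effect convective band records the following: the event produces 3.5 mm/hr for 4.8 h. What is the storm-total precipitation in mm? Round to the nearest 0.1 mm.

total ≈ 16.8 mm

Total = Σ Rᵢ Δtᵢ = 3.5 × 4.8
      = 16.8 = 16.8 mm.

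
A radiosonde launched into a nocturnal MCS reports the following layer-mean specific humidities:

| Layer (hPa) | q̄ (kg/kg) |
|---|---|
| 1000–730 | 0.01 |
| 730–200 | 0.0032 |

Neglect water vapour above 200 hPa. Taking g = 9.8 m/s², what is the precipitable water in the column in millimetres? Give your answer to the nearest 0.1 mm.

Precipitable water is the column-integrated vapour mass per unit area: PW = (1/g) Σ q̄ Δp, with q in kg/kg and Δp in Pa (1 kg/m² of water = 1 mm).
Layer 1000–730 hPa: Δp = 270 hPa = 27000 Pa, q̄ = 0.01 kg/kg → 0.01 × 27000 / 9.8 = 27.55 mm
Layer 730–200 hPa: Δp = 530 hPa = 53000 Pa, q̄ = 0.0032 kg/kg → 0.0032 × 53000 / 9.8 = 17.31 mm
PW = 27.55 + 17.31 = 44.86 ≈ 44.9 mm.

PW ≈ 44.9 mm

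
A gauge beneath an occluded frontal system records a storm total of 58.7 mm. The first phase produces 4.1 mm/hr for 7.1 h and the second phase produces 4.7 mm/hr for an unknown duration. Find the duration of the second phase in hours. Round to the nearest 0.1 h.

Known phases: 4.1 × 7.1 = 29.11 mm.
Remaining depth = 58.7 − 29.11 = 29.59 mm.
Duration = 29.59 / 4.7 = 6.3 h.

duration ≈ 6.3 h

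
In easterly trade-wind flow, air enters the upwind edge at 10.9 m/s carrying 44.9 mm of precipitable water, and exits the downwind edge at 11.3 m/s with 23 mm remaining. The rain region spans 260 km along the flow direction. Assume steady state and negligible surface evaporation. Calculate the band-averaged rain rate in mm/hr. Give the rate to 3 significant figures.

Column moisture flux per unit crosswind length is F = V × PW.
Inflow: F_in = 10.9 × 44.9 = 489.41 mm·m/s
Outflow: F_out = 11.3 × 23 = 259.9 mm·m/s
Steady-state rate R = (F_in − F_out)/L = (489.41 − 259.9) / 260000 m = 8.827e-04 mm/s.
R = 8.827e-04 × 3600 = 3.18 mm/hr.

R ≈ 3.18 mm/hr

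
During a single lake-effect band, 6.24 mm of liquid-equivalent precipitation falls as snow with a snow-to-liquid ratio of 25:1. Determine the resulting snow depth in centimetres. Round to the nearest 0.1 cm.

snow depth ≈ 15.6 cm

Snow depth = liquid × ratio = 6.24 mm × 25 = 156 mm = 15.6 cm.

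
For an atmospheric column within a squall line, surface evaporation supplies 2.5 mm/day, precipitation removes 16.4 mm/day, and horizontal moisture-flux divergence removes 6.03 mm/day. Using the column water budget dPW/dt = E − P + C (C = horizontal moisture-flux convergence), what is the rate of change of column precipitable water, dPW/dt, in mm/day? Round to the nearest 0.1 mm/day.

dPW/dt = E − P + C = 2.5 − 16.4 + (-6.03) = -19.9 mm/day.

dPW/dt ≈ -19.9 mm/day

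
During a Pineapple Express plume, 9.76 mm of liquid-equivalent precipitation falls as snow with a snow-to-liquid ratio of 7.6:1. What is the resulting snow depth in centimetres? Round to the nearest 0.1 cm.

Snow depth = liquid × ratio = 9.76 mm × 7.6 = 74.176 mm = 7.4 cm.

snow depth ≈ 7.4 cm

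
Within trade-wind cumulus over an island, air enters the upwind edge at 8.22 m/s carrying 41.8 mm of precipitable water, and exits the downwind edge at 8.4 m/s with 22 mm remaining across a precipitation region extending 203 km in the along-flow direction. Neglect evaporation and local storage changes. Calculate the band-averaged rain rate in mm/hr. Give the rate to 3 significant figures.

R ≈ 2.82 mm/hr

Column moisture flux per unit crosswind length is F = V × PW.
Inflow: F_in = 8.22 × 41.8 = 343.596 mm·m/s
Outflow: F_out = 8.4 × 22 = 184.8 mm·m/s
Steady-state rate R = (F_in − F_out)/L = (343.596 − 184.8) / 203000 m = 7.822e-04 mm/s.
R = 7.822e-04 × 3600 = 2.82 mm/hr.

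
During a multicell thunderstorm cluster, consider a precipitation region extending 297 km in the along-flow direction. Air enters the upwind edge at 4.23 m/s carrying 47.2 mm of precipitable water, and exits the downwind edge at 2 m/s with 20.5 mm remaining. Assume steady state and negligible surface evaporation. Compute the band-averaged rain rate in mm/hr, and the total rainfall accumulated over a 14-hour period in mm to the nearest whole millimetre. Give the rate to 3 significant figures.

R ≈ 1.92 mm/hr; total ≈ 27 mm

Column moisture flux per unit crosswind length is F = V × PW.
Inflow: F_in = 4.23 × 47.2 = 199.656 mm·m/s
Outflow: F_out = 2 × 20.5 = 41 mm·m/s
Steady-state rate R = (F_in − F_out)/L = (199.656 − 41) / 297000 m = 5.342e-04 mm/s.
R = 5.342e-04 × 3600 = 1.92 mm/hr.
Over 14 h: total = 1.92 × 14 = 26.88 ≈ 27 mm.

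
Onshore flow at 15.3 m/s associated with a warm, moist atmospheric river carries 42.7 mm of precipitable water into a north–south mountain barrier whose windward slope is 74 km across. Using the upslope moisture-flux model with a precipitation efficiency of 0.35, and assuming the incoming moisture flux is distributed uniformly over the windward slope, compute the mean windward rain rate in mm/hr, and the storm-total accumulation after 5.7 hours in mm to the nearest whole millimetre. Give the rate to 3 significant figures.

R ≈ 11.1 mm/hr; total ≈ 63 mm

Incoming column moisture flux per unit ridge length: F = V × PW = 15.3 × 42.7 = 653.31 mm·m/s.
Spread over the 74 km slope with efficiency ε = 0.35: R = ε·F/W = 0.35 × 653.31 / 74000 m = 3.090e-03 mm/s.
R = 3.090e-03 × 3600 = 11.1 mm/hr.
Over 5.7 h: total = 11.1 × 5.7 = 63.27 ≈ 63 mm.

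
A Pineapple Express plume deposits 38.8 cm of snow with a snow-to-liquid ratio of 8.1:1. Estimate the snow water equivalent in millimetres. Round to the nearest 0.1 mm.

SWE = snow depth / ratio = 38.8 cm / 8.1 = 4.790 cm = 47.9 mm.

SWE ≈ 47.9 mm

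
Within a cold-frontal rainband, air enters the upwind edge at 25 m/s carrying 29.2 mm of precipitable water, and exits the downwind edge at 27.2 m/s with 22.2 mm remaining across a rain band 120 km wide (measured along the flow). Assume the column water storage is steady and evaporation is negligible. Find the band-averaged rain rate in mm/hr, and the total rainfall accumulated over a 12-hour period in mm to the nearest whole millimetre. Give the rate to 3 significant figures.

Column moisture flux per unit crosswind length is F = V × PW.
Inflow: F_in = 25 × 29.2 = 730 mm·m/s
Outflow: F_out = 27.2 × 22.2 = 603.84 mm·m/s
Steady-state rate R = (F_in − F_out)/L = (730 − 603.84) / 120000 m = 1.051e-03 mm/s.
R = 1.051e-03 × 3600 = 3.78 mm/hr.
Over 12 h: total = 3.78 × 12 = 45.36 ≈ 45 mm.

R ≈ 3.78 mm/hr; total ≈ 45 mm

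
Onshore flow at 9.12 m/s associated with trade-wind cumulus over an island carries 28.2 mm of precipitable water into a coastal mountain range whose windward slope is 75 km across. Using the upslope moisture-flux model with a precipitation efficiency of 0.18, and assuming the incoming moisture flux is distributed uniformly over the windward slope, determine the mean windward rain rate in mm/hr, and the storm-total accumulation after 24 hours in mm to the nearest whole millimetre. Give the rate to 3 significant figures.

R ≈ 2.22 mm/hr; total ≈ 53 mm

Incoming column moisture flux per unit ridge length: F = V × PW = 9.12 × 28.2 = 257.184 mm·m/s.
Spread over the 75 km slope with efficiency ε = 0.18: R = ε·F/W = 0.18 × 257.184 / 75000 m = 6.172e-04 mm/s.
R = 6.172e-04 × 3600 = 2.22 mm/hr.
Over 24 h: total = 2.22 × 24 = 53.28 ≈ 53 mm.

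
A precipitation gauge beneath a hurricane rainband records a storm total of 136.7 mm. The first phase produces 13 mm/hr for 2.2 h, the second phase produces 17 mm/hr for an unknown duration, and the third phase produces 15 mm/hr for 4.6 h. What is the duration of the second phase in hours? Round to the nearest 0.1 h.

Known phases: 13 × 2.2 + 15 × 4.6 = 28.6 + 69 = 97.6 mm.
Remaining depth = 136.7 − 97.6 = 39.1 mm.
Duration = 39.1 / 17 = 2.3 h.

duration ≈ 2.3 h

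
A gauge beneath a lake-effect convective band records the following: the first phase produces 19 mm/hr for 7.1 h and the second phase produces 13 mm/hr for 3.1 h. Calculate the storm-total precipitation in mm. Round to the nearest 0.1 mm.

total ≈ 175.2 mm

Total = Σ Rᵢ Δtᵢ = 19 × 7.1 + 13 × 3.1
      = 134.9 + 40.3 = 175.2 mm.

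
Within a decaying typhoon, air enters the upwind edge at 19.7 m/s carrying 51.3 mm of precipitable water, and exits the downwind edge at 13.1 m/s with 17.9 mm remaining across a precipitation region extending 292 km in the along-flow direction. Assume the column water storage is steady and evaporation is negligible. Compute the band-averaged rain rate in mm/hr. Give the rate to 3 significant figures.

R ≈ 9.57 mm/hr

Column moisture flux per unit crosswind length is F = V × PW.
Inflow: F_in = 19.7 × 51.3 = 1010.61 mm·m/s
Outflow: F_out = 13.1 × 17.9 = 234.49 mm·m/s
Steady-state rate R = (F_in − F_out)/L = (1010.61 − 234.49) / 292000 m = 2.658e-03 mm/s.
R = 2.658e-03 × 3600 = 9.57 mm/hr.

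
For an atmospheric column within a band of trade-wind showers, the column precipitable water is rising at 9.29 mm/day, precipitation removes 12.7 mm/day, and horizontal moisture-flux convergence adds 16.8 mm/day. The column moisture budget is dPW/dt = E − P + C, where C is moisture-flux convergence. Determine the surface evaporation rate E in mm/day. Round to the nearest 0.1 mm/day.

dPW/dt = +9.29 mm/day.
E = dPW/dt + P − C = (+9.29) + 12.7 − (16.8) = 5.2 mm/day.

E ≈ 5.2 mm/day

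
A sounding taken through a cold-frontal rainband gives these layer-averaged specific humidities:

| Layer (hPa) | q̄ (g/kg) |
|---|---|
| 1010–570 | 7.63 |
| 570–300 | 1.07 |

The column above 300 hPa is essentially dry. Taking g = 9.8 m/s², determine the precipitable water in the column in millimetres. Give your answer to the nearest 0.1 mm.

Precipitable water is the column-integrated vapour mass per unit area: PW = (1/g) Σ q̄ Δp, with q in kg/kg and Δp in Pa (1 kg/m² of water = 1 mm).
Layer 1010–570 hPa: Δp = 440 hPa = 44000 Pa, q̄ = 0.00763 kg/kg → 0.00763 × 44000 / 9.8 = 34.26 mm
Layer 570–300 hPa: Δp = 270 hPa = 27000 Pa, q̄ = 0.00107 kg/kg → 0.00107 × 27000 / 9.8 = 2.95 mm
PW = 34.26 + 2.95 = 37.21 ≈ 37.2 mm.

PW ≈ 37.2 mm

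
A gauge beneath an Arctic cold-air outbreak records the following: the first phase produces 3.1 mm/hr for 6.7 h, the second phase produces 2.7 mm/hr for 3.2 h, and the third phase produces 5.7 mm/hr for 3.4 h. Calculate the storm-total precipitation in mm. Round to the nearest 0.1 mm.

Total = Σ Rᵢ Δtᵢ = 3.1 × 6.7 + 2.7 × 3.2 + 5.7 × 3.4
      = 20.77 + 8.64 + 19.38 = 48.8 mm.

total ≈ 48.8 mm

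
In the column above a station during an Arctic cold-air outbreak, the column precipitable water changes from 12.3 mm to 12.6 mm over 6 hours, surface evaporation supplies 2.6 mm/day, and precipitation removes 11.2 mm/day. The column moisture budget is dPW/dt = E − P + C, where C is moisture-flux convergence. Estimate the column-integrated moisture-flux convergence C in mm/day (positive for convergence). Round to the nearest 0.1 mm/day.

dPW/dt = (12.6 − 12.3) mm / (6/24 day) = +1.200 mm/day.
C = dPW/dt − E + P = (+1.200) − 2.6 + 11.2 = 9.8 mm/day.

C ≈ 9.8 mm/day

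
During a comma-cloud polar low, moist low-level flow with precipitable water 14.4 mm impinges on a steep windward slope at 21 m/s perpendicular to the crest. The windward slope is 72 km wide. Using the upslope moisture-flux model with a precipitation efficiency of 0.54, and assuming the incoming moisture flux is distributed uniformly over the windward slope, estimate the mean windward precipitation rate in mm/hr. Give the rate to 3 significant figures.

Incoming column moisture flux per unit ridge length: F = V × PW = 21 × 14.4 = 302.4 mm·m/s.
Spread over the 72 km slope with efficiency ε = 0.54: R = ε·F/W = 0.54 × 302.4 / 72000 m = 2.268e-03 mm/s.
R = 2.268e-03 × 3600 = 8.16 mm/hr.

R ≈ 8.16 mm/hr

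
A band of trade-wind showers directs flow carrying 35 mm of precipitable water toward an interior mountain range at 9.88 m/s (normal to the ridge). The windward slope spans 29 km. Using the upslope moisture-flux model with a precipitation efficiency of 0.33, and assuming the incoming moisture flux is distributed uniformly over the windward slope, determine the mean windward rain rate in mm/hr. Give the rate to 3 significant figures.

Incoming column moisture flux per unit ridge length: F = V × PW = 9.88 × 35 = 345.8 mm·m/s.
Spread over the 29 km slope with efficiency ε = 0.33: R = ε·F/W = 0.33 × 345.8 / 29000 m = 3.935e-03 mm/s.
R = 3.935e-03 × 3600 = 14.2 mm/hr.

R ≈ 14.2 mm/hr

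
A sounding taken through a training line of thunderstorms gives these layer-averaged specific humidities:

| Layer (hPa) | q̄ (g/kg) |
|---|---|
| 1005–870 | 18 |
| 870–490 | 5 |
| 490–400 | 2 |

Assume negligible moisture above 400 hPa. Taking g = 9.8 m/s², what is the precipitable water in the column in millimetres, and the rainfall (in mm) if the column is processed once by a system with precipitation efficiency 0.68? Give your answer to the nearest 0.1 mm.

Precipitable water is the column-integrated vapour mass per unit area: PW = (1/g) Σ q̄ Δp, with q in kg/kg and Δp in Pa (1 kg/m² of water = 1 mm).
Layer 1005–870 hPa: Δp = 135 hPa = 13500 Pa, q̄ = 0.018 kg/kg → 0.018 × 13500 / 9.8 = 24.80 mm
Layer 870–490 hPa: Δp = 380 hPa = 38000 Pa, q̄ = 0.005 kg/kg → 0.005 × 38000 / 9.8 = 19.39 mm
Layer 490–400 hPa: Δp = 90 hPa = 9000 Pa, q̄ = 0.002 kg/kg → 0.002 × 9000 / 9.8 = 1.84 mm
PW = 24.80 + 19.39 + 1.84 = 46.03 ≈ 46.0 mm.
Rainfall = ε × PW = 0.68 × 46.0 = 31.3 mm.

PW ≈ 46.0 mm; rainfall ≈ 31.3 mm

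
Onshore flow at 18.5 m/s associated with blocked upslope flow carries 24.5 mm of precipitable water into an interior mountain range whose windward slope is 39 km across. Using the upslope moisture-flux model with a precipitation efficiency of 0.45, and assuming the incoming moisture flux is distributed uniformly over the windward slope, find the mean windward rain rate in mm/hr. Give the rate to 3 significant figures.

Incoming column moisture flux per unit ridge length: F = V × PW = 18.5 × 24.5 = 453.25 mm·m/s.
Spread over the 39 km slope with efficiency ε = 0.45: R = ε·F/W = 0.45 × 453.25 / 39000 m = 5.230e-03 mm/s.
R = 5.230e-03 × 3600 = 18.8 mm/hr.

R ≈ 18.8 mm/hr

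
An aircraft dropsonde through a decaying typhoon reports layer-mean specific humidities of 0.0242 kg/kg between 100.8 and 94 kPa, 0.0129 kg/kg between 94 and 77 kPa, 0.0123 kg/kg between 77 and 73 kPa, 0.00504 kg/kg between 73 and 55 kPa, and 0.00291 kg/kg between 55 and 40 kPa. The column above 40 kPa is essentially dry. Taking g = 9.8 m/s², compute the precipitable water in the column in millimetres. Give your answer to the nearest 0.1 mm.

Precipitable water is the column-integrated vapour mass per unit area: PW = (1/g) Σ q̄ Δp, with q in kg/kg and Δp in Pa (1 kg/m² of water = 1 mm).
Layer 100.8–94 kPa: Δp = 68 hPa = 6800 Pa, q̄ = 0.0242 kg/kg → 0.0242 × 6800 / 9.8 = 16.79 mm
Layer 94–77 kPa: Δp = 170 hPa = 17000 Pa, q̄ = 0.0129 kg/kg → 0.0129 × 17000 / 9.8 = 22.38 mm
Layer 77–73 kPa: Δp = 40 hPa = 4000 Pa, q̄ = 0.0123 kg/kg → 0.0123 × 4000 / 9.8 = 5.02 mm
Layer 73–55 kPa: Δp = 180 hPa = 18000 Pa, q̄ = 0.00504 kg/kg → 0.00504 × 18000 / 9.8 = 9.26 mm
Layer 55–40 kPa: Δp = 150 hPa = 15000 Pa, q̄ = 0.00291 kg/kg → 0.00291 × 15000 / 9.8 = 4.45 mm
PW = 16.79 + 22.38 + 5.02 + 9.26 + 4.45 = 57.90 ≈ 57.9 mm.

PW ≈ 57.9 mm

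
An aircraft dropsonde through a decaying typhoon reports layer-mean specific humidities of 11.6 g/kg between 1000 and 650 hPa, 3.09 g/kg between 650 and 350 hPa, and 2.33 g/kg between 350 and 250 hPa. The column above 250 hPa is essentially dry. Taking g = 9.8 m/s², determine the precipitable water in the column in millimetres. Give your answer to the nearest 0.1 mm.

PW ≈ 53.3 mm

Precipitable water is the column-integrated vapour mass per unit area: PW = (1/g) Σ q̄ Δp, with q in kg/kg and Δp in Pa (1 kg/m² of water = 1 mm).
Layer 1000–650 hPa: Δp = 350 hPa = 35000 Pa, q̄ = 0.0116 kg/kg → 0.0116 × 35000 / 9.8 = 41.43 mm
Layer 650–350 hPa: Δp = 300 hPa = 30000 Pa, q̄ = 0.00309 kg/kg → 0.00309 × 30000 / 9.8 = 9.46 mm
Layer 350–250 hPa: Δp = 100 hPa = 10000 Pa, q̄ = 0.00233 kg/kg → 0.00233 × 10000 / 9.8 = 2.38 mm
PW = 41.43 + 9.46 + 2.38 = 53.27 ≈ 53.3 mm.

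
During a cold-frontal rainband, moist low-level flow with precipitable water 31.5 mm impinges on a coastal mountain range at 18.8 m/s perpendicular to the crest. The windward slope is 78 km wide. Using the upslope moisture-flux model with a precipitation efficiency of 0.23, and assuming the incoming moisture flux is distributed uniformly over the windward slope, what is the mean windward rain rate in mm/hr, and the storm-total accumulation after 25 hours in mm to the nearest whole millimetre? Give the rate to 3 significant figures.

Incoming column moisture flux per unit ridge length: F = V × PW = 18.8 × 31.5 = 592.2 mm·m/s.
Spread over the 78 km slope with efficiency ε = 0.23: R = ε·F/W = 0.23 × 592.2 / 78000 m = 1.746e-03 mm/s.
R = 1.746e-03 × 3600 = 6.29 mm/hr.
Over 25 h: total = 6.29 × 25 = 157.25 ≈ 157 mm.

R ≈ 6.29 mm/hr; total ≈ 157 mm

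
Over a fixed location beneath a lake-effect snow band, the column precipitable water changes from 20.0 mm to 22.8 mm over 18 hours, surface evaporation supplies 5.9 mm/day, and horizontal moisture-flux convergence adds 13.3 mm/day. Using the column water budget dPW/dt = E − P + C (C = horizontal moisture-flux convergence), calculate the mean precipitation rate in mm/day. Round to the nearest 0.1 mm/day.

dPW/dt = (22.8 − 20.0) mm / (18/24 day) = +3.733 mm/day.
P = E + C − dPW/dt = 5.9 + (13.3) − (+3.733) = 15.5 mm/day.

P ≈ 15.5 mm/day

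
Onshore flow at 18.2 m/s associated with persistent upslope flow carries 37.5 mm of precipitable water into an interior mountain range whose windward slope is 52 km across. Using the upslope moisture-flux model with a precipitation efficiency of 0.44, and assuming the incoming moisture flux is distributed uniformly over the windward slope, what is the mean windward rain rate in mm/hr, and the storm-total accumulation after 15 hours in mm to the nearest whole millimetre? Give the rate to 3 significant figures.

R ≈ 20.8 mm/hr; total ≈ 312 mm

Incoming column moisture flux per unit ridge length: F = V × PW = 18.2 × 37.5 = 682.5 mm·m/s.
Spread over the 52 km slope with efficiency ε = 0.44: R = ε·F/W = 0.44 × 682.5 / 52000 m = 5.775e-03 mm/s.
R = 5.775e-03 × 3600 = 20.8 mm/hr.
Over 15 h: total = 20.8 × 15 = 312 mm.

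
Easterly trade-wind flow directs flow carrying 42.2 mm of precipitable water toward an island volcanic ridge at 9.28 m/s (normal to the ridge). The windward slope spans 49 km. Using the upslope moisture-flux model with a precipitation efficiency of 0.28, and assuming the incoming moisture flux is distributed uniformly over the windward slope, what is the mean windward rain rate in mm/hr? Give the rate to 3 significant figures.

R ≈ 8.06 mm/hr

Incoming column moisture flux per unit ridge length: F = V × PW = 9.28 × 42.2 = 391.616 mm·m/s.
Spread over the 49 km slope with efficiency ε = 0.28: R = ε·F/W = 0.28 × 391.616 / 49000 m = 2.238e-03 mm/s.
R = 2.238e-03 × 3600 = 8.06 mm/hr.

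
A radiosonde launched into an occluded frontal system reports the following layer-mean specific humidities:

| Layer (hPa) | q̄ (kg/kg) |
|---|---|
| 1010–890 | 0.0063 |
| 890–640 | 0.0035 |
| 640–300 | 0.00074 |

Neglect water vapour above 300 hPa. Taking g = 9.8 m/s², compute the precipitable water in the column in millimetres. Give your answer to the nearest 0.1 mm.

PW ≈ 19.2 mm

Precipitable water is the column-integrated vapour mass per unit area: PW = (1/g) Σ q̄ Δp, with q in kg/kg and Δp in Pa (1 kg/m² of water = 1 mm).
Layer 1010–890 hPa: Δp = 120 hPa = 12000 Pa, q̄ = 0.0063 kg/kg → 0.0063 × 12000 / 9.8 = 7.71 mm
Layer 890–640 hPa: Δp = 250 hPa = 25000 Pa, q̄ = 0.0035 kg/kg → 0.0035 × 25000 / 9.8 = 8.93 mm
Layer 640–300 hPa: Δp = 340 hPa = 34000 Pa, q̄ = 0.00074 kg/kg → 0.00074 × 34000 / 9.8 = 2.57 mm
PW = 7.71 + 8.93 + 2.57 = 19.21 ≈ 19.2 mm.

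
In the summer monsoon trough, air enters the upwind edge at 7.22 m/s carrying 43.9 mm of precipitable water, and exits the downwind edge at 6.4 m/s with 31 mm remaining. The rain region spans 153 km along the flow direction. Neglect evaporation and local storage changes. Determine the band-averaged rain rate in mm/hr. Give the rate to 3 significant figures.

Column moisture flux per unit crosswind length is F = V × PW.
Inflow: F_in = 7.22 × 43.9 = 316.958 mm·m/s
Outflow: F_out = 6.4 × 31 = 198.4 mm·m/s
Steady-state rate R = (F_in − F_out)/L = (316.958 − 198.4) / 153000 m = 7.749e-04 mm/s.
R = 7.749e-04 × 3600 = 2.79 mm/hr.

R ≈ 2.79 mm/hr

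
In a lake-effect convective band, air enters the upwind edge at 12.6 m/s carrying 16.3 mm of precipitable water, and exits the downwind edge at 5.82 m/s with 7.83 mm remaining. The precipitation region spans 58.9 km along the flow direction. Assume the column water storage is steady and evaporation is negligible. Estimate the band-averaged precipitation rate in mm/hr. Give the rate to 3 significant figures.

R ≈ 9.77 mm/hr

Column moisture flux per unit crosswind length is F = V × PW.
Inflow: F_in = 12.6 × 16.3 = 205.38 mm·m/s
Outflow: F_out = 5.82 × 7.83 = 45.5706 mm·m/s
Steady-state rate R = (F_in − F_out)/L = (205.38 − 45.5706) / 58900 m = 2.713e-03 mm/s.
R = 2.713e-03 × 3600 = 9.77 mm/hr.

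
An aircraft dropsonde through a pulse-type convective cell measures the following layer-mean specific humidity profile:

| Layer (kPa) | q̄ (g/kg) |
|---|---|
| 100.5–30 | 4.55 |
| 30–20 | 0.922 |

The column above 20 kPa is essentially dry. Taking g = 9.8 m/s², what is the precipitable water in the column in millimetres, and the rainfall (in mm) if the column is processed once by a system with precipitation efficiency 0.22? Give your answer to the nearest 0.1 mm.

Precipitable water is the column-integrated vapour mass per unit area: PW = (1/g) Σ q̄ Δp, with q in kg/kg and Δp in Pa (1 kg/m² of water = 1 mm).
Layer 100.5–30 kPa: Δp = 705 hPa = 70500 Pa, q̄ = 0.00455 kg/kg → 0.00455 × 70500 / 9.8 = 32.73 mm
Layer 30–20 kPa: Δp = 100 hPa = 10000 Pa, q̄ = 0.000922 kg/kg → 0.000922 × 10000 / 9.8 = 0.94 mm
PW = 32.73 + 0.94 = 33.67 ≈ 33.7 mm.
Rainfall = ε × PW = 0.22 × 33.7 = 7.4 mm.

PW ≈ 33.7 mm; rainfall ≈ 7.4 mm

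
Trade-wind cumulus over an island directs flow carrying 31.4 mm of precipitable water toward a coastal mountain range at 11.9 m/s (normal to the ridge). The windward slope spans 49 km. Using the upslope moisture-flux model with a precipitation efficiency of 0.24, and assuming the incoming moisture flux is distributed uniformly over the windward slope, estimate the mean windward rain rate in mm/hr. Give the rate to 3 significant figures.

Incoming column moisture flux per unit ridge length: F = V × PW = 11.9 × 31.4 = 373.66 mm·m/s.
Spread over the 49 km slope with efficiency ε = 0.24: R = ε·F/W = 0.24 × 373.66 / 49000 m = 1.830e-03 mm/s.
R = 1.830e-03 × 3600 = 6.59 mm/hr.

R ≈ 6.59 mm/hr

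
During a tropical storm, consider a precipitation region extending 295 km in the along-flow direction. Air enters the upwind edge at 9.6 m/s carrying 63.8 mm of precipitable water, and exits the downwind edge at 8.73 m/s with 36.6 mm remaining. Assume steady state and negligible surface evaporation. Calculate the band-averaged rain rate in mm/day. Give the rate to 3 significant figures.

Column moisture flux per unit crosswind length is F = V × PW.
Inflow: F_in = 9.6 × 63.8 = 612.48 mm·m/s
Outflow: F_out = 8.73 × 36.6 = 319.518 mm·m/s
Steady-state rate R = (F_in − F_out)/L = (612.48 − 319.518) / 295000 m = 9.931e-04 mm/s.
R = 9.931e-04 × 3600 × 24 = 85.8 mm/day.

R ≈ 85.8 mm/day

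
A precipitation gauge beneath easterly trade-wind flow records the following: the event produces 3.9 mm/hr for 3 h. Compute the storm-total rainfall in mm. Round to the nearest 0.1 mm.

total ≈ 11.7 mm

Total = Σ Rᵢ Δtᵢ = 3.9 × 3
      = 11.7 = 11.7 mm.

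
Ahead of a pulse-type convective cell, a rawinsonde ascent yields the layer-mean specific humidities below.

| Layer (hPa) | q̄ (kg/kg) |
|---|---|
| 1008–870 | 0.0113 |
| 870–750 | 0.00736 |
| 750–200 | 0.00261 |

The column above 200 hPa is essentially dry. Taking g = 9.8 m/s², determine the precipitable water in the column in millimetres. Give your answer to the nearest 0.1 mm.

PW ≈ 39.6 mm

Precipitable water is the column-integrated vapour mass per unit area: PW = (1/g) Σ q̄ Δp, with q in kg/kg and Δp in Pa (1 kg/m² of water = 1 mm).
Layer 1008–870 hPa: Δp = 138 hPa = 13800 Pa, q̄ = 0.0113 kg/kg → 0.0113 × 13800 / 9.8 = 15.91 mm
Layer 870–750 hPa: Δp = 120 hPa = 12000 Pa, q̄ = 0.00736 kg/kg → 0.00736 × 12000 / 9.8 = 9.01 mm
Layer 750–200 hPa: Δp = 550 hPa = 55000 Pa, q̄ = 0.00261 kg/kg → 0.00261 × 55000 / 9.8 = 14.65 mm
PW = 15.91 + 9.01 + 14.65 = 39.57 ≈ 39.6 mm.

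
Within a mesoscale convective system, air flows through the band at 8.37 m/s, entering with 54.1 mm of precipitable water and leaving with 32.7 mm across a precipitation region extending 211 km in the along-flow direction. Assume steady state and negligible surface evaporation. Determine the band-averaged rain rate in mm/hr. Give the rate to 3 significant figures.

R ≈ 3.06 mm/hr

Column moisture flux per unit crosswind length is F = V × PW.
Inflow: F_in = 8.37 × 54.1 = 452.817 mm·m/s
Outflow: F_out = 8.37 × 32.7 = 273.699 mm·m/s
Steady-state rate R = (F_in − F_out)/L = (452.817 − 273.699) / 211000 m = 8.489e-04 mm/s.
R = 8.489e-04 × 3600 = 3.06 mm/hr.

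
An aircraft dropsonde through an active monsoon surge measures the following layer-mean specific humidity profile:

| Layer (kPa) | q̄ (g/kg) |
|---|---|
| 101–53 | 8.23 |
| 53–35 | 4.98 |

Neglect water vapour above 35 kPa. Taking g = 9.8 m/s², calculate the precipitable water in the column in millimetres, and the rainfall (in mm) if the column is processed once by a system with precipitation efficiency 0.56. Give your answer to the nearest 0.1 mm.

PW ≈ 49.5 mm; rainfall ≈ 27.7 mm

Precipitable water is the column-integrated vapour mass per unit area: PW = (1/g) Σ q̄ Δp, with q in kg/kg and Δp in Pa (1 kg/m² of water = 1 mm).
Layer 101–53 kPa: Δp = 480 hPa = 48000 Pa, q̄ = 0.00823 kg/kg → 0.00823 × 48000 / 9.8 = 40.31 mm
Layer 53–35 kPa: Δp = 180 hPa = 18000 Pa, q̄ = 0.00498 kg/kg → 0.00498 × 18000 / 9.8 = 9.15 mm
PW = 40.31 + 9.15 = 49.46 ≈ 49.5 mm.
Rainfall = ε × PW = 0.56 × 49.5 = 27.7 mm.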